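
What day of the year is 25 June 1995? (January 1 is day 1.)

176

Days in months before June: 31 + 28 + 31 + 30 + 31 = 151.
Plus 25 days into June → day 176.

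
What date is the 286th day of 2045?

13 October 2045

January has 31 days (286 − 31 = 255 remain).
February has 28 days (255 − 28 = 227 remain).
March has 31 days (227 − 31 = 196 remain).
April has 30 days (196 − 30 = 166 remain).
May has 31 days (166 − 31 = 135 remain).
June has 30 days (135 − 30 = 105 remain).
July has 31 days (105 − 31 = 74 remain).
August has 31 days (74 − 31 = 43 remain).
September has 30 days (43 − 30 = 13 remain).
13 into October → October 13.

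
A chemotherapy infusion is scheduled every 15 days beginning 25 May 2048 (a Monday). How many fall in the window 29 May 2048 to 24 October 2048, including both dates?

Occurrences land 15·i days after 25 May 2048 for i = 0, 1, 2, …
29 May 2048 is 4 days after the start; 4 ÷ 15 = 0 remainder 4; since the remainder is 4, round up to i = 1. First occurrence in the window: #2 on 9 June 2048 (1×15 = 15 days in).
24 October 2048 is 152 days after the start; 152 ÷ 15 = 10 remainder 2. Last occurrence in the window: #11 on 22 October 2048.
Occurrences #2 through #11: 10 in total.

10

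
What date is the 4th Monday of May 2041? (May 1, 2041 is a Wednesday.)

May 2041 begins on a Wednesday, so the first Monday is May 6 (5 days later).
The 4th Monday is 3 weeks later: 6 + 21 = 27.

May 27, 2041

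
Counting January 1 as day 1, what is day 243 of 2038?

August 31, 2038

January has 31 days (243 − 31 = 212 remain).
February has 28 days (212 − 28 = 184 remain).
March has 31 days (184 − 31 = 153 remain).
April has 30 days (153 − 30 = 123 remain).
May has 31 days (123 − 31 = 92 remain).
June has 30 days (92 − 30 = 62 remain).
July has 31 days (62 − 31 = 31 remain).
31 into August → August 31.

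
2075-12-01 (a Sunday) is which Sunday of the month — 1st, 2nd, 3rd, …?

Day 1 falls in week ⌈1/7⌉ of the month.
Days 1–7 hold the 1st Sunday, 8–14 the 2nd, 15–21 the 3rd, 22–28 the 4th, 29–31 the 5th.
1 is in the range for the 1st.

1st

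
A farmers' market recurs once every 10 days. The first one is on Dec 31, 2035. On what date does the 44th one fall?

The 44th occurrence is 43 intervals after the first: 43 × 10 = 430 days after Dec 31, 2035.
Dec has 31 days — 0 days to the end of Dec leaves 430.
2036 has 366 days (64 left).
Jan has 31 days (33 left).
Feb has 28 days (5 left).
5 days into Mar → Mar 5, 2037.

Mar 5, 2037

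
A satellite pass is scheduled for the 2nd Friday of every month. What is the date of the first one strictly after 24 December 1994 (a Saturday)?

December 1994 starts on a Thursday; its first Friday is the 2nd, so the 2nd Friday is the 9th — 9 December 1994.
That is not after 24 December 1994, so look at January 1995.
January 1995 starts on a Sunday; its first Friday is the 6th, so the 2nd Friday is the 13th — 13 January 1995.

13 January 1995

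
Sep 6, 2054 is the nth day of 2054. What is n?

249

Days in months before Sep: 31 + 28 + 31 + 30 + 31 + 30 + 31 + 31 = 243.
Plus 6 days into Sep → day 249.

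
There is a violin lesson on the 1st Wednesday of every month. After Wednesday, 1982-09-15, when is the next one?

1982-10-06

September 1982 starts on a Wednesday, so its 1st Wednesday is 1982-09-01.
That is not after 1982-09-15, so look at October 1982.
October 1982 starts on a Friday, so its 1st Wednesday is 1982-10-06 (5 days in).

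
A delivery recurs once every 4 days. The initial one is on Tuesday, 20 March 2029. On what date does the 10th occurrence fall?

The 10th occurrence is 9 intervals after the first: 9 × 4 = 36 days after 20 March 2029.
March has 31 days — 11 days to the end of March leaves 25.
25 days into April → 25 April 2029.

25 April 2029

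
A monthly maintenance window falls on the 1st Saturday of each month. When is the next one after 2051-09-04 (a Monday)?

2051-10-07

September 2051 starts on a Friday, so its 1st Saturday is 2051-09-02 (1 day in).
That is not after 2051-09-04, so look at October 2051.
October 2051 starts on a Sunday, so its 1st Saturday is 2051-10-07 (6 days in).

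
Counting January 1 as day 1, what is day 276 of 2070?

3 October 2070

January has 31 days (276 − 31 = 245 remain).
February has 28 days (245 − 28 = 217 remain).
March has 31 days (217 − 31 = 186 remain).
April has 30 days (186 − 30 = 156 remain).
May has 31 days (156 − 31 = 125 remain).
June has 30 days (125 − 30 = 95 remain).
July has 31 days (95 − 31 = 64 remain).
August has 31 days (64 − 31 = 33 remain).
September has 30 days (33 − 30 = 3 remain).
3 into October → October 3.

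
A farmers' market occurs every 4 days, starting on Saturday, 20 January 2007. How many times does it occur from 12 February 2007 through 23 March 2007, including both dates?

10

Occurrences land 4·i days after 20 January 2007 for i = 0, 1, 2, …
12 February 2007 is 23 days after the start; 23 ÷ 4 = 5 remainder 3; since the remainder is 3, round up to i = 6. First occurrence in the window: #7 on 13 February 2007 (6×4 = 24 days in).
23 March 2007 is 62 days after the start; 62 ÷ 4 = 15 remainder 2. Last occurrence in the window: #16 on 21 March 2007.
Occurrences #7 through #16: 10 in total.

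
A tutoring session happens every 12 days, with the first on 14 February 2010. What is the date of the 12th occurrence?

26 June 2010

The 12th occurrence is 11 intervals after the first: 11 × 12 = 132 days after 14 February 2010.
February has 28 days — 14 days to the end of February leaves 118.
March has 31 days (87 left).
April has 30 days (57 left).
May has 31 days (26 left).
26 days into June → 26 June 2010.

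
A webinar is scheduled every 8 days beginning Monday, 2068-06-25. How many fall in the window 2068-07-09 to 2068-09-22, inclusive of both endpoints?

10

Occurrences land 8·i days after 2068-06-25 for i = 0, 1, 2, …
2068-07-09 is 14 days after the start; 14 ÷ 8 = 1 remainder 6; since the remainder is 6, round up to i = 2. First occurrence in the window: #3 on 2068-07-11 (2×8 = 16 days in).
2068-09-22 is 89 days after the start; 89 ÷ 8 = 11 remainder 1. Last occurrence in the window: #12 on 2068-09-21.
Occurrences #3 through #12: 10 in total.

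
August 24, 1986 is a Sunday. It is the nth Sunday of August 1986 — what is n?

Day 24 falls in week ⌈24/7⌉ of the month.
Days 1–7 hold the 1st Sunday, 8–14 the 2nd, 15–21 the 3rd, 22–28 the 4th, 29–31 the 5th.
24 is in the range for the 4th.

4th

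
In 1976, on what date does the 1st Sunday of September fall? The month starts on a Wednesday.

1976-09-05

September 1976 begins on a Wednesday, so the first Sunday is September 5 (4 days later).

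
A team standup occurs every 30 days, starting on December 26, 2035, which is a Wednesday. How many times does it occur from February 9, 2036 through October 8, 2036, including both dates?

8

Occurrences land 30·i days after December 26, 2035 for i = 0, 1, 2, …
February 9, 2036 is 45 days after the start; 45 ÷ 30 = 1 remainder 15; since the remainder is 15, round up to i = 2. First occurrence in the window: #3 on February 24, 2036 (2×30 = 60 days in).
October 8, 2036 is 287 days after the start; 287 ÷ 30 = 9 remainder 17. Last occurrence in the window: #10 on September 21, 2036.
Occurrences #3 through #10: 8 in total.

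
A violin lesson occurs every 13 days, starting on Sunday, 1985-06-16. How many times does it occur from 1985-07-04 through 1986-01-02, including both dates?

14

Occurrences land 13·i days after 1985-06-16 for i = 0, 1, 2, …
1985-07-04 is 18 days after the start; 18 ÷ 13 = 1 remainder 5; since the remainder is 5, round up to i = 2. First occurrence in the window: #3 on 1985-07-12 (2×13 = 26 days in).
1986-01-02 is 200 days after the start; 200 ÷ 13 = 15 remainder 5. Last occurrence in the window: #16 on 1985-12-28.
Occurrences #3 through #16: 14 in total.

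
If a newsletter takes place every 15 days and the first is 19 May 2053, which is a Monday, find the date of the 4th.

3 July 2053

The 4th occurrence is 3 intervals after the first: 3 × 15 = 45 days after 19 May 2053.
May has 31 days — 12 days to the end of May leaves 33.
June has 30 days (3 left).
3 days into July → 3 July 2053.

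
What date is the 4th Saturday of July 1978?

1978-07-22

July 1978 begins on a Saturday, so the first Saturday is July 1.
The 4th Saturday is 3 weeks later: 1 + 21 = 22.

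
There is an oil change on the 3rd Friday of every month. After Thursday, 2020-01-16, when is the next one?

January 2020 starts on a Wednesday; its first Friday is the 3rd, so the 3rd Friday is the 17th — 2020-01-17.
2020-01-17 is after 2020-01-16, so that is the next one.

2020-01-17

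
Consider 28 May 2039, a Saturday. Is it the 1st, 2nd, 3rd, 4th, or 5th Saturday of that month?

4th

Day 28 falls in week ⌈28/7⌉ of the month.
Days 1–7 hold the 1st Saturday, 8–14 the 2nd, 15–21 the 3rd, 22–28 the 4th, 29–31 the 5th.
28 is in the range for the 4th.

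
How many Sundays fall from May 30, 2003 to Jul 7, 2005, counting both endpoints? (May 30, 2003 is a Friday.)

May 30, 2003 is a Friday; the first Sunday on or after it is Jun 1, 2003 (2 days later).
From Jun 1, 2003 to Jul 7, 2005: 213 + 366 + 188 = 767 days (rest of 2003, 2004, to Jul 7, 2005 in 2005).
767 ÷ 7 = 109 full weeks with remainder 4, so 109 more Sundays after the first → 110.

110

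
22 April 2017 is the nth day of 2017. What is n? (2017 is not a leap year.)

Days in months before April: 31 + 28 + 31 = 90.
Plus 22 days into April → day 112.

112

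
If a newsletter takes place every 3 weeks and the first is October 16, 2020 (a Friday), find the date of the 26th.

The 26th occurrence is 25 intervals after the first: 25 × 21 = 525 days after October 16, 2020.
October has 31 days — 15 days to the end of October leaves 510.
From end of October to end of 2020 is 61 days (449 left).
2021 has 365 days (84 left).
January has 31 days (53 left).
February has 28 days (25 left).
25 days into March → March 25, 2022.

March 25, 2022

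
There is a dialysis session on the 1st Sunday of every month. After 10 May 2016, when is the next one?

May 2016 starts on a Sunday, so its 1st Sunday is 1 May 2016.
That is not after 10 May 2016, so look at June 2016.
June 2016 starts on a Wednesday, so its 1st Sunday is 5 June 2016 (4 days in).

5 June 2016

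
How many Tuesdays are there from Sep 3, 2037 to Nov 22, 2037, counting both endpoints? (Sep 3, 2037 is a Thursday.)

Sep 3, 2037 is a Thursday; the first Tuesday on or after it is Sep 8, 2037 (5 days later).
From Sep 8, 2037 to Nov 22, 2037: 22 + 31 + 22 = 75 days (rest of Sep, Oct, Nov).
75 ÷ 7 = 10 full weeks with remainder 5, so 10 more Tuesdays after the first → 11.

11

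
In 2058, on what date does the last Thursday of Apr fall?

The first Thursday of Apr 2058 is Apr 4.
Apr 2058 has 30 days. Adding weeks: 4, 11, 18, 25 — the last one ≤ 30 is the 25th.

Apr 25, 2058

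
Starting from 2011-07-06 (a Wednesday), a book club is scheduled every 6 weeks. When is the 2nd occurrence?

The 2nd occurrence is 1 interval after the first: 1 × 42 = 42 days after 2011-07-06.
July has 31 days — 25 days to the end of July leaves 17.
17 days into August → 2011-08-17.

2011-08-17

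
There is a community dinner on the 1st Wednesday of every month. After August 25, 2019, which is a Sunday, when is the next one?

August 2019 starts on a Thursday, so its 1st Wednesday is August 7, 2019 (6 days in).
That is not after August 25, 2019, so look at September 2019.
September 2019 starts on a Sunday, so its 1st Wednesday is September 4, 2019 (3 days in).

September 4, 2019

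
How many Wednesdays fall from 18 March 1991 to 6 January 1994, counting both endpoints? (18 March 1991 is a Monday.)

147

18 March 1991 is a Monday; the first Wednesday on or after it is 20 March 1991 (2 days later).
From 20 March 1991 to 6 January 1994: 286 + 366 + 365 + 6 = 1023 days (rest of 1991, 1992, 1993, to 6 January 1994 in 1994).
1023 ÷ 7 = 146 full weeks with remainder 1, so 146 more Wednesdays after the first → 147.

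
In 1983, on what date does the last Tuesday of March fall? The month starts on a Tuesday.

March 1983 begins on a Tuesday, so the first Tuesday is March 1.
March 1983 has 31 days. Adding weeks: 1, 8, 15, 22, 29 — the last one ≤ 31 is the 29th.

March 29, 1983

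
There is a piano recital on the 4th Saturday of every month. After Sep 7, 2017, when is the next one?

Sep 2017 starts on a Friday; its first Saturday is the 2nd, so the 4th Saturday is the 23rd — Sep 23, 2017.
Sep 23, 2017 is after Sep 7, 2017, so that is the next one.

Sep 23, 2017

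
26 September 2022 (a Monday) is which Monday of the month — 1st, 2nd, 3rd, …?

Day 26 falls in week ⌈26/7⌉ of the month.
Days 1–7 hold the 1st Monday, 8–14 the 2nd, 15–21 the 3rd, 22–28 the 4th, 29–31 the 5th.
26 is in the range for the 4th.

4th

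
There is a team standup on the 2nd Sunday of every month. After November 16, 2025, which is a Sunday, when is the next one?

November 2025 starts on a Saturday; its first Sunday is the 2nd, so the 2nd Sunday is the 9th — November 9, 2025.
That is not after November 16, 2025, so look at December 2025.
December 2025 starts on a Monday; its first Sunday is the 7th, so the 2nd Sunday is the 14th — December 14, 2025.

December 14, 2025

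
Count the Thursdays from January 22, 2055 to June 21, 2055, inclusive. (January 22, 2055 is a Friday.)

21

January 22, 2055 is a Friday; the first Thursday on or after it is January 28, 2055 (6 days later).
From January 28, 2055 to June 21, 2055: 3 + 28 + 31 + 30 + 31 + 21 = 144 days (rest of January, February, March, April, May, June).
144 ÷ 7 = 20 full weeks with remainder 4, so 20 more Thursdays after the first → 21.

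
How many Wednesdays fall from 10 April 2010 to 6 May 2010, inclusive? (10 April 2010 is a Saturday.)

4

10 April 2010 is a Saturday; the first Wednesday on or after it is 14 April 2010 (4 days later).
From 14 April 2010 to 6 May 2010: 16 + 6 = 22 days (rest of April, May).
22 ÷ 7 = 3 full weeks with remainder 1, so 3 more Wednesdays after the first → 4.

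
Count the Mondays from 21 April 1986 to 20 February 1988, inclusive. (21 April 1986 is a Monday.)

96

21 April 1986 is a Monday; the first Monday on or after it is 21 April 1986.
From 21 April 1986 to 20 February 1988: 254 + 365 + 51 = 670 days (rest of 1986, 1987, to 20 February 1988 in 1988).
670 ÷ 7 = 95 full weeks with remainder 5, so 95 more Mondays after the first → 96.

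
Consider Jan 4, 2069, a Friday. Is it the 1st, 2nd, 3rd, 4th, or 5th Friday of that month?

1st

Day 4 falls in week ⌈4/7⌉ of the month.
Days 1–7 hold the 1st Friday, 8–14 the 2nd, 15–21 the 3rd, 22–28 the 4th, 29–31 the 5th.
4 is in the range for the 1st.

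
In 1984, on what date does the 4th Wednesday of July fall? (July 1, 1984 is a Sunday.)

July 1984 begins on a Sunday, so the first Wednesday is July 4 (3 days later).
The 4th Wednesday is 3 weeks later: 4 + 21 = 25.

1984-07-25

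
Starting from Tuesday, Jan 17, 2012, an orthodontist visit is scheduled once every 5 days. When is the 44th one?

The 44th occurrence is 43 intervals after the first: 43 × 5 = 215 days after Jan 17, 2012.
Jan has 31 days — 14 days to the end of Jan leaves 201.
Feb has 29 days (172 left).
Mar has 31 days (141 left).
Apr has 30 days (111 left).
May has 31 days (80 left).
Jun has 30 days (50 left).
Jul has 31 days (19 left).
19 days into Aug → Aug 19, 2012.

Aug 19, 2012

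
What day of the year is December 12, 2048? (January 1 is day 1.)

Days in months before December: 31 + 29 + 31 + 30 + 31 + 30 + 31 + 31 + 30 + 31 + 30 = 335.
Plus 12 days into December → day 347.

347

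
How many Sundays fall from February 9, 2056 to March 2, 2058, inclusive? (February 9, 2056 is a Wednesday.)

February 9, 2056 is a Wednesday; the first Sunday on or after it is February 13, 2056 (4 days later).
From February 13, 2056 to March 2, 2058: 322 + 365 + 61 = 748 days (rest of 2056, 2057, to March 2, 2058 in 2058).
748 ÷ 7 = 106 full weeks with remainder 6, so 106 more Sundays after the first → 107.

107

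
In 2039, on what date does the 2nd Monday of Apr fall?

Apr 11, 2039

The first Monday of Apr 2039 is Apr 4.
The 2nd Monday is 1 weeks later: 4 + 7 = 11.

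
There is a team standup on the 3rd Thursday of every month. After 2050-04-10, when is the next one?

April 2050 starts on a Friday; its first Thursday is the 7th, so the 3rd Thursday is the 21st — 2050-04-21.
2050-04-21 is after 2050-04-10, so that is the next one.

2050-04-21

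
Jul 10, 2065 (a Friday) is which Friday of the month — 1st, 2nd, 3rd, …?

Day 10 falls in week ⌈10/7⌉ of the month.
Days 1–7 hold the 1st Friday, 8–14 the 2nd, 15–21 the 3rd, 22–28 the 4th, 29–31 the 5th.
10 is in the range for the 2nd.

2nd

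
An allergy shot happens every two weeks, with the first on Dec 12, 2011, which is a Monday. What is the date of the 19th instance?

Aug 20, 2012

The 19th occurrence is 18 intervals after the first: 18 × 14 = 252 days after Dec 12, 2011.
Dec has 31 days — 19 days to the end of Dec leaves 233.
Jan has 31 days (202 left).
Feb has 29 days (173 left).
Mar has 31 days (142 left).
Apr has 30 days (112 left).
May has 31 days (81 left).
Jun has 30 days (51 left).
Jul has 31 days (20 left).
20 days into Aug → Aug 20, 2012.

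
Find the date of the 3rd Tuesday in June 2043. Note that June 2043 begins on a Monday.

16 June 2043

June 2043 begins on a Monday, so the first Tuesday is June 2 (1 day later).
The 3rd Tuesday is 2 weeks later: 2 + 14 = 16.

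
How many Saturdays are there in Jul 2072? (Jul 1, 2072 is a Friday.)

5

Jul 1, 2072 is a Friday; the first Saturday on or after it is Jul 2, 2072 (1 day later).
From Jul 2, 2072 to Jul 31, 2072 is 31 − 2 = 29 days.
29 ÷ 7 = 4 full weeks with remainder 1, so 4 more Saturdays after the first → 5.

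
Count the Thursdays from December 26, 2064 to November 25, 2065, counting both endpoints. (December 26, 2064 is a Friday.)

December 26, 2064 is a Friday; the first Thursday on or after it is January 1, 2065 (6 days later).
From January 1, 2065 to November 25, 2065: 30 + 28 + 31 + 30 + 31 + 30 + 31 + 31 + 30 + 31 + 25 = 328 days (rest of January, February, March, April, May, June, July, August, September, October, November).
328 ÷ 7 = 46 full weeks with remainder 6, so 46 more Thursdays after the first → 47.

47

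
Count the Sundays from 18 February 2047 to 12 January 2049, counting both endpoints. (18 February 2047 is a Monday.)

18 February 2047 is a Monday; the first Sunday on or after it is 24 February 2047 (6 days later).
From 24 February 2047 to 12 January 2049: 310 + 366 + 12 = 688 days (rest of 2047, 2048, to 12 January 2049 in 2049).
688 ÷ 7 = 98 full weeks with remainder 2, so 98 more Sundays after the first → 99.

99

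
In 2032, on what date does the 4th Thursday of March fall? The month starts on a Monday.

25 March 2032

March 2032 begins on a Monday, so the first Thursday is March 4 (3 days later).
The 4th Thursday is 3 weeks later: 4 + 21 = 25.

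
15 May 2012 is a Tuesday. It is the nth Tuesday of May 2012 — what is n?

3rd

Day 15 falls in week ⌈15/7⌉ of the month.
Days 1–7 hold the 1st Tuesday, 8–14 the 2nd, 15–21 the 3rd, 22–28 the 4th, 29–31 the 5th.
15 is in the range for the 3rd.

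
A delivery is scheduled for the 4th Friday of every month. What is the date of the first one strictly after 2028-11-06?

November 2028 starts on a Wednesday; its first Friday is the 3rd, so the 4th Friday is the 24th — 2028-11-24.
2028-11-24 is after 2028-11-06, so that is the next one.

2028-11-24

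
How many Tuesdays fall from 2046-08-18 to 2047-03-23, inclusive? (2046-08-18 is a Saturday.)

31

2046-08-18 is a Saturday; the first Tuesday on or after it is 2046-08-21 (3 days later).
From 2046-08-21 to 2047-03-23: 10 + 30 + 31 + 30 + 31 + 31 + 28 + 23 = 214 days (rest of August, September, October, November, December, January, February, March).
214 ÷ 7 = 30 full weeks with remainder 4, so 30 more Tuesdays after the first → 31.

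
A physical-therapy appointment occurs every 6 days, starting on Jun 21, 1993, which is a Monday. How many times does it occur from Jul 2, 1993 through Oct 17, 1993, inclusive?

18

Occurrences land 6·i days after Jun 21, 1993 for i = 0, 1, 2, …
Jul 2, 1993 is 11 days after the start; 11 ÷ 6 = 1 remainder 5; since the remainder is 5, round up to i = 2. First occurrence in the window: #3 on Jul 3, 1993 (2×6 = 12 days in).
Oct 17, 1993 is 118 days after the start; 118 ÷ 6 = 19 remainder 4. Last occurrence in the window: #20 on Oct 13, 1993.
Occurrences #3 through #20: 18 in total.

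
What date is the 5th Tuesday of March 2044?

2044-03-29

The first Tuesday of March 2044 is March 1.
The 5th Tuesday is 4 weeks later: 1 + 28 = 29.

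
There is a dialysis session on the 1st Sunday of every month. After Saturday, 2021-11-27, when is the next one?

2021-12-05

November 2021 starts on a Monday, so its 1st Sunday is 2021-11-07 (6 days in).
That is not after 2021-11-27, so look at December 2021.
December 2021 starts on a Wednesday, so its 1st Sunday is 2021-12-05 (4 days in).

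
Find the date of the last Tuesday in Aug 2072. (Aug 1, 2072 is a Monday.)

Aug 2072 begins on a Monday, so the first Tuesday is Aug 2 (1 day later).
Aug 2072 has 31 days. Adding weeks: 2, 9, 16, 23, 30 — the last one ≤ 31 is the 30th.

Aug 30, 2072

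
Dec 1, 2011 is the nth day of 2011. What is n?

335

Days in months before Dec: 31 + 28 + 31 + 30 + 31 + 30 + 31 + 31 + 30 + 31 + 30 = 334.
Plus 1 day into Dec → day 335.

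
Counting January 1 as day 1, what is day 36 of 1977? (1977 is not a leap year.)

February 5, 1977

January has 31 days (36 − 31 = 5 remain).
5 into February → February 5.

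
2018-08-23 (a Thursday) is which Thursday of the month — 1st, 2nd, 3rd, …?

4th

Day 23 falls in week ⌈23/7⌉ of the month.
Days 1–7 hold the 1st Thursday, 8–14 the 2nd, 15–21 the 3rd, 22–28 the 4th, 29–31 the 5th.
23 is in the range for the 4th.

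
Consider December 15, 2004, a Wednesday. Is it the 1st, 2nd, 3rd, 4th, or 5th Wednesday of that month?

3rd

Day 15 falls in week ⌈15/7⌉ of the month.
Days 1–7 hold the 1st Wednesday, 8–14 the 2nd, 15–21 the 3rd, 22–28 the 4th, 29–31 the 5th.
15 is in the range for the 3rd.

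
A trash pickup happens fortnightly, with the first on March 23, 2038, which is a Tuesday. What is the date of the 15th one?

October 5, 2038

The 15th occurrence is 14 intervals after the first: 14 × 14 = 196 days after March 23, 2038.
March has 31 days — 8 days to the end of March leaves 188.
April has 30 days (158 left).
May has 31 days (127 left).
June has 30 days (97 left).
July has 31 days (66 left).
August has 31 days (35 left).
September has 30 days (5 left).
5 days into October → October 5, 2038.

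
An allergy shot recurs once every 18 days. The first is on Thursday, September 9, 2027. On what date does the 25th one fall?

November 14, 2028

The 25th occurrence is 24 intervals after the first: 24 × 18 = 432 days after September 9, 2027.
September has 30 days — 21 days to the end of September leaves 411.
From end of September to end of 2027 is 92 days (319 left).
January has 31 days (288 left).
February has 29 days (259 left).
March has 31 days (228 left).
April has 30 days (198 left).
May has 31 days (167 left).
June has 30 days (137 left).
July has 31 days (106 left).
August has 31 days (75 left).
September has 30 days (45 left).
October has 31 days (14 left).
14 days into November → November 14, 2028.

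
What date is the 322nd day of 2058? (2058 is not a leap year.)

Nov 18, 2058

Jan has 31 days (322 − 31 = 291 remain).
Feb has 28 days (291 − 28 = 263 remain).
Mar has 31 days (263 − 31 = 232 remain).
Apr has 30 days (232 − 30 = 202 remain).
May has 31 days (202 − 31 = 171 remain).
Jun has 30 days (171 − 30 = 141 remain).
Jul has 31 days (141 − 31 = 110 remain).
Aug has 31 days (110 − 31 = 79 remain).
Sep has 30 days (79 − 30 = 49 remain).
Oct has 31 days (49 − 31 = 18 remain).
18 into Nov → Nov 18.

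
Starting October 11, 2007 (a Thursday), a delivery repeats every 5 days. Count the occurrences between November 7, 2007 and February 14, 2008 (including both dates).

20

Occurrences land 5·i days after October 11, 2007 for i = 0, 1, 2, …
November 7, 2007 is 27 days after the start; 27 ÷ 5 = 5 remainder 2; since the remainder is 2, round up to i = 6. First occurrence in the window: #7 on November 10, 2007 (6×5 = 30 days in).
February 14, 2008 is 126 days after the start; 126 ÷ 5 = 25 remainder 1. Last occurrence in the window: #26 on February 13, 2008.
Occurrences #7 through #26: 20 in total.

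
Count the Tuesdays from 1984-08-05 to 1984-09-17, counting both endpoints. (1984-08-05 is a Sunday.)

6

1984-08-05 is a Sunday; the first Tuesday on or after it is 1984-08-07 (2 days later).
From 1984-08-07 to 1984-09-17: 24 + 17 = 41 days (rest of August, September).
41 ÷ 7 = 5 full weeks with remainder 6, so 5 more Tuesdays after the first → 6.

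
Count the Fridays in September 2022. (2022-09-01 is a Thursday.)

5

2022-09-01 is a Thursday; the first Friday on or after it is 2022-09-02 (1 day later).
From 2022-09-02 to 2022-09-30 is 30 − 2 = 28 days.
28 ÷ 7 = 4 full weeks with remainder 0, so 4 more Fridays after the first → 5.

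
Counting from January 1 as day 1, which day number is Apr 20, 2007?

Days in months before Apr: 31 + 28 + 31 = 90.
Plus 20 days into Apr → day 110.

110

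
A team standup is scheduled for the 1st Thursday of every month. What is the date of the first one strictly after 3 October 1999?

October 1999 starts on a Friday, so its 1st Thursday is 7 October 1999 (6 days in).
7 October 1999 is after 3 October 1999, so that is the next one.

7 October 1999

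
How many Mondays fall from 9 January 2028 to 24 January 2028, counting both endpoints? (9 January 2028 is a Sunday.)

9 January 2028 is a Sunday; the first Monday on or after it is 10 January 2028 (1 day later).
From 10 January 2028 to 24 January 2028 is 24 − 10 = 14 days.
14 ÷ 7 = 2 full weeks with remainder 0, so 2 more Mondays after the first → 3.

3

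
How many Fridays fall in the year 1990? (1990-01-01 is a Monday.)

52

1990-01-01 is a Monday; the first Friday on or after it is 1990-01-05 (4 days later).
From 1990-01-05 to 1990-12-31: 26 + 28 + 31 + 30 + 31 + 30 + 31 + 31 + 30 + 31 + 30 + 31 = 360 days (rest of January, February, March, April, May, June, July, August, September, October, November, December).
360 ÷ 7 = 51 full weeks with remainder 3, so 51 more Fridays after the first → 52.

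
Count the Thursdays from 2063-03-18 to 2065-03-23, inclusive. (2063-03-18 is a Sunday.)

2063-03-18 is a Sunday; the first Thursday on or after it is 2063-03-22 (4 days later).
From 2063-03-22 to 2065-03-23: 284 + 366 + 82 = 732 days (rest of 2063, 2064, to 2065-03-23 in 2065).
732 ÷ 7 = 104 full weeks with remainder 4, so 104 more Thursdays after the first → 105.

105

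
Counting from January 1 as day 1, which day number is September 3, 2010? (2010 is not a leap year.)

246

Days in months before September: 31 + 28 + 31 + 30 + 31 + 30 + 31 + 31 = 243.
Plus 3 days into September → day 246.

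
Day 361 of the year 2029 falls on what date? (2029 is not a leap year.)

2029-12-27

January has 31 days (361 − 31 = 330 remain).
February has 28 days (330 − 28 = 302 remain).
March has 31 days (302 − 31 = 271 remain).
April has 30 days (271 − 30 = 241 remain).
May has 31 days (241 − 31 = 210 remain).
June has 30 days (210 − 30 = 180 remain).
July has 31 days (180 − 31 = 149 remain).
August has 31 days (149 − 31 = 118 remain).
September has 30 days (118 − 30 = 88 remain).
October has 31 days (88 − 31 = 57 remain).
November has 30 days (57 − 30 = 27 remain).
27 into December → December 27.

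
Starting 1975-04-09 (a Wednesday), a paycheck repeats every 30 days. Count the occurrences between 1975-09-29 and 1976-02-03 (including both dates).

5

Occurrences land 30·i days after 1975-04-09 for i = 0, 1, 2, …
1975-09-29 is 173 days after the start; 173 ÷ 30 = 5 remainder 23; since the remainder is 23, round up to i = 6. First occurrence in the window: #7 on 1975-10-06 (6×30 = 180 days in).
1976-02-03 is 300 days after the start; 300 ÷ 30 = 10 remainder 0. Last occurrence in the window: #11 on 1976-02-03.
Occurrences #7 through #11: 5 in total.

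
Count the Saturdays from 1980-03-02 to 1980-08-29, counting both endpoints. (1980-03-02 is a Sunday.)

1980-03-02 is a Sunday; the first Saturday on or after it is 1980-03-08 (6 days later).
From 1980-03-08 to 1980-08-29: 23 + 30 + 31 + 30 + 31 + 29 = 174 days (rest of March, April, May, June, July, August).
174 ÷ 7 = 24 full weeks with remainder 6, so 24 more Saturdays after the first → 25.

25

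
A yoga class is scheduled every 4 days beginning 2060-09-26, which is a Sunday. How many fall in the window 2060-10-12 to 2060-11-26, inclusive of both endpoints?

12

Occurrences land 4·i days after 2060-09-26 for i = 0, 1, 2, …
2060-10-12 is 16 days after the start; 16 ÷ 4 = 4 remainder 0. First occurrence in the window: #5 on 2060-10-12 (4×4 = 16 days in).
2060-11-26 is 61 days after the start; 61 ÷ 4 = 15 remainder 1. Last occurrence in the window: #16 on 2060-11-25.
Occurrences #5 through #16: 12 in total.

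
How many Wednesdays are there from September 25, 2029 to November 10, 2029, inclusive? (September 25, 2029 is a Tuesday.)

September 25, 2029 is a Tuesday; the first Wednesday on or after it is September 26, 2029 (1 day later).
From September 26, 2029 to November 10, 2029: 4 + 31 + 10 = 45 days (rest of September, October, November).
45 ÷ 7 = 6 full weeks with remainder 3, so 6 more Wednesdays after the first → 7.

7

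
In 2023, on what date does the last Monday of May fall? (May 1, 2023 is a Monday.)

May 2023 begins on a Monday, so the first Monday is May 1.
May 2023 has 31 days. Adding weeks: 1, 8, 15, 22, 29 — the last one ≤ 31 is the 29th.

May 29, 2023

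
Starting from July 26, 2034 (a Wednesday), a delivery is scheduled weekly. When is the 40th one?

April 25, 2035

The 40th occurrence is 39 intervals after the first: 39 × 7 = 273 days after July 26, 2034.
July has 31 days — 5 days to the end of July leaves 268.
August has 31 days (237 left).
September has 30 days (207 left).
October has 31 days (176 left).
November has 30 days (146 left).
December has 31 days (115 left).
January has 31 days (84 left).
February has 28 days (56 left).
March has 31 days (25 left).
25 days into April → April 25, 2035.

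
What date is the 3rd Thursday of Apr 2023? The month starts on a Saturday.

Apr 20, 2023

Apr 2023 begins on a Saturday, so the first Thursday is Apr 6 (5 days later).
The 3rd Thursday is 2 weeks later: 6 + 14 = 20.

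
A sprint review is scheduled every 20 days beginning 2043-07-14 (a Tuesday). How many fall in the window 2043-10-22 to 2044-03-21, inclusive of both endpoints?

8

Occurrences land 20·i days after 2043-07-14 for i = 0, 1, 2, …
2043-10-22 is 100 days after the start; 100 ÷ 20 = 5 remainder 0. First occurrence in the window: #6 on 2043-10-22 (5×20 = 100 days in).
2044-03-21 is 251 days after the start; 251 ÷ 20 = 12 remainder 11. Last occurrence in the window: #13 on 2044-03-10.
Occurrences #6 through #13: 8 in total.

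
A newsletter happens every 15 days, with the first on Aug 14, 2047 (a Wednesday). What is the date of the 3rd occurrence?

Sep 13, 2047

The 3rd occurrence is 2 intervals after the first: 2 × 15 = 30 days after Aug 14, 2047.
Aug has 31 days — 17 days to the end of Aug leaves 13.
13 days into Sep → Sep 13, 2047.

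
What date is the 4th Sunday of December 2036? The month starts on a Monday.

2036-12-28

December 2036 begins on a Monday, so the first Sunday is December 7 (6 days later).
The 4th Sunday is 3 weeks later: 7 + 21 = 28.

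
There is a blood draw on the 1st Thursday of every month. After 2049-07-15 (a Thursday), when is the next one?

2049-08-05

July 2049 starts on a Thursday, so its 1st Thursday is 2049-07-01.
That is not after 2049-07-15, so look at August 2049.
August 2049 starts on a Sunday, so its 1st Thursday is 2049-08-05 (4 days in).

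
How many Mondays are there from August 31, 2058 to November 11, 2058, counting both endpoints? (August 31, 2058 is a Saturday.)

11

August 31, 2058 is a Saturday; the first Monday on or after it is September 2, 2058 (2 days later).
From September 2, 2058 to November 11, 2058: 28 + 31 + 11 = 70 days (rest of September, October, November).
70 ÷ 7 = 10 full weeks with remainder 0, so 10 more Mondays after the first → 11.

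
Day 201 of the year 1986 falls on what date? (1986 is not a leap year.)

1986-07-20

January has 31 days (201 − 31 = 170 remain).
February has 28 days (170 − 28 = 142 remain).
March has 31 days (142 − 31 = 111 remain).
April has 30 days (111 − 30 = 81 remain).
May has 31 days (81 − 31 = 50 remain).
June has 30 days (50 − 30 = 20 remain).
20 into July → July 20.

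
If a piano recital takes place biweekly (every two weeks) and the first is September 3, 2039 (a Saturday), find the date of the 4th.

The 4th occurrence is 3 intervals after the first: 3 × 14 = 42 days after September 3, 2039.
September has 30 days — 27 days to the end of September leaves 15.
15 days into October → October 15, 2039.

October 15, 2039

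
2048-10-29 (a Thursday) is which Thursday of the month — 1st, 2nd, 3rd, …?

Day 29 falls in week ⌈29/7⌉ of the month.
Days 1–7 hold the 1st Thursday, 8–14 the 2nd, 15–21 the 3rd, 22–28 the 4th, 29–31 the 5th.
29 is in the range for the 5th.

5th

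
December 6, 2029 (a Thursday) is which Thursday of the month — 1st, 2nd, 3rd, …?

1st

Day 6 falls in week ⌈6/7⌉ of the month.
Days 1–7 hold the 1st Thursday, 8–14 the 2nd, 15–21 the 3rd, 22–28 the 4th, 29–31 the 5th.
6 is in the range for the 1st.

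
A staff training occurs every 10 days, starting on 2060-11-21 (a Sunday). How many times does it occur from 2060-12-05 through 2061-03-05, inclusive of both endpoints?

9

Occurrences land 10·i days after 2060-11-21 for i = 0, 1, 2, …
2060-12-05 is 14 days after the start; 14 ÷ 10 = 1 remainder 4; since the remainder is 4, round up to i = 2. First occurrence in the window: #3 on 2060-12-11 (2×10 = 20 days in).
2061-03-05 is 104 days after the start; 104 ÷ 10 = 10 remainder 4. Last occurrence in the window: #11 on 2061-03-01.
Occurrences #3 through #11: 9 in total.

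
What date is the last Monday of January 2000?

January 31, 2000

The first Monday of January 2000 is January 3.
January 2000 has 31 days. Adding weeks: 3, 10, 17, 24, 31 — the last one ≤ 31 is the 31st.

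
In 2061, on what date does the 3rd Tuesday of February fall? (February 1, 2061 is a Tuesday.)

February 2061 begins on a Tuesday, so the first Tuesday is February 1.
The 3rd Tuesday is 2 weeks later: 1 + 14 = 15.

2061-02-15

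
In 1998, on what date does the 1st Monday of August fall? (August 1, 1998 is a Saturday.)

August 3, 1998

August 1998 begins on a Saturday, so the first Monday is August 3 (2 days later).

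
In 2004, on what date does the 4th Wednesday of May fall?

The first Wednesday of May 2004 is May 5.
The 4th Wednesday is 3 weeks later: 5 + 21 = 26.

26 May 2004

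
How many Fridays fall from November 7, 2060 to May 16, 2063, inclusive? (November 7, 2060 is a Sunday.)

November 7, 2060 is a Sunday; the first Friday on or after it is November 12, 2060 (5 days later).
From November 12, 2060 to May 16, 2063: 49 + 365 + 365 + 136 = 915 days (rest of 2060, 2061, 2062, to May 16, 2063 in 2063).
915 ÷ 7 = 130 full weeks with remainder 5, so 130 more Fridays after the first → 131.

131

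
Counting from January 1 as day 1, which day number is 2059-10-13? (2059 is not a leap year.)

286

Days in months before October: 31 + 28 + 31 + 30 + 31 + 30 + 31 + 31 + 30 = 273.
Plus 13 days into October → day 286.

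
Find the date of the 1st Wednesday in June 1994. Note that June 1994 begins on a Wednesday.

1994-06-01

June 1994 begins on a Wednesday, so the first Wednesday is June 1.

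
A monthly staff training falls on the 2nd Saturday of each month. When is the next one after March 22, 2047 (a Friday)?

April 13, 2047

March 2047 starts on a Friday; its first Saturday is the 2nd, so the 2nd Saturday is the 9th — March 9, 2047.
That is not after March 22, 2047, so look at April 2047.
April 2047 starts on a Monday; its first Saturday is the 6th, so the 2nd Saturday is the 13th — April 13, 2047.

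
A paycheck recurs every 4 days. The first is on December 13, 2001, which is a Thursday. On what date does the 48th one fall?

June 19, 2002

The 48th occurrence is 47 intervals after the first: 47 × 4 = 188 days after December 13, 2001.
December has 31 days — 18 days to the end of December leaves 170.
January has 31 days (139 left).
February has 28 days (111 left).
March has 31 days (80 left).
April has 30 days (50 left).
May has 31 days (19 left).
19 days into June → June 19, 2002.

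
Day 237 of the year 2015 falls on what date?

Aug 25, 2015

Jan has 31 days (237 − 31 = 206 remain).
Feb has 28 days (206 − 28 = 178 remain).
Mar has 31 days (178 − 31 = 147 remain).
Apr has 30 days (147 − 30 = 117 remain).
May has 31 days (117 − 31 = 86 remain).
Jun has 30 days (86 − 30 = 56 remain).
Jul has 31 days (56 − 31 = 25 remain).
25 into Aug → Aug 25.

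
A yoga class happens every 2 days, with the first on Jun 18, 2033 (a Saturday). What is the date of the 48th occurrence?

The 48th occurrence is 47 intervals after the first: 47 × 2 = 94 days after Jun 18, 2033.
Jun has 30 days — 12 days to the end of Jun leaves 82.
Jul has 31 days (51 left).
Aug has 31 days (20 left).
20 days into Sep → Sep 20, 2033.

Sep 20, 2033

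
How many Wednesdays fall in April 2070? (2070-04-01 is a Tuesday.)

2070-04-01 is a Tuesday; the first Wednesday on or after it is 2070-04-02 (1 day later).
From 2070-04-02 to 2070-04-30 is 30 − 2 = 28 days.
28 ÷ 7 = 4 full weeks with remainder 0, so 4 more Wednesdays after the first → 5.

5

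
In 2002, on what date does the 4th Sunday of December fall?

December 2002 begins on a Sunday, so the first Sunday is December 1.
The 4th Sunday is 3 weeks later: 1 + 21 = 22.

22 December 2002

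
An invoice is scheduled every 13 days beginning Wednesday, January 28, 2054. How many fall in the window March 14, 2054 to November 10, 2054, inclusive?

19

Occurrences land 13·i days after January 28, 2054 for i = 0, 1, 2, …
March 14, 2054 is 45 days after the start; 45 ÷ 13 = 3 remainder 6; since the remainder is 6, round up to i = 4. First occurrence in the window: #5 on March 21, 2054 (4×13 = 52 days in).
November 10, 2054 is 286 days after the start; 286 ÷ 13 = 22 remainder 0. Last occurrence in the window: #23 on November 10, 2054.
Occurrences #5 through #23: 19 in total.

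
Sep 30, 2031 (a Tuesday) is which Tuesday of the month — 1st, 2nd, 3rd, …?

Day 30 falls in week ⌈30/7⌉ of the month.
Days 1–7 hold the 1st Tuesday, 8–14 the 2nd, 15–21 the 3rd, 22–28 the 4th, 29–31 the 5th.
30 is in the range for the 5th.

5th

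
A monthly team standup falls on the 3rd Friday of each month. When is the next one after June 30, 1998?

June 1998 starts on a Monday; its first Friday is the 5th, so the 3rd Friday is the 19th — June 19, 1998.
That is not after June 30, 1998, so look at July 1998.
July 1998 starts on a Wednesday; its first Friday is the 3rd, so the 3rd Friday is the 17th — July 17, 1998.

July 17, 1998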